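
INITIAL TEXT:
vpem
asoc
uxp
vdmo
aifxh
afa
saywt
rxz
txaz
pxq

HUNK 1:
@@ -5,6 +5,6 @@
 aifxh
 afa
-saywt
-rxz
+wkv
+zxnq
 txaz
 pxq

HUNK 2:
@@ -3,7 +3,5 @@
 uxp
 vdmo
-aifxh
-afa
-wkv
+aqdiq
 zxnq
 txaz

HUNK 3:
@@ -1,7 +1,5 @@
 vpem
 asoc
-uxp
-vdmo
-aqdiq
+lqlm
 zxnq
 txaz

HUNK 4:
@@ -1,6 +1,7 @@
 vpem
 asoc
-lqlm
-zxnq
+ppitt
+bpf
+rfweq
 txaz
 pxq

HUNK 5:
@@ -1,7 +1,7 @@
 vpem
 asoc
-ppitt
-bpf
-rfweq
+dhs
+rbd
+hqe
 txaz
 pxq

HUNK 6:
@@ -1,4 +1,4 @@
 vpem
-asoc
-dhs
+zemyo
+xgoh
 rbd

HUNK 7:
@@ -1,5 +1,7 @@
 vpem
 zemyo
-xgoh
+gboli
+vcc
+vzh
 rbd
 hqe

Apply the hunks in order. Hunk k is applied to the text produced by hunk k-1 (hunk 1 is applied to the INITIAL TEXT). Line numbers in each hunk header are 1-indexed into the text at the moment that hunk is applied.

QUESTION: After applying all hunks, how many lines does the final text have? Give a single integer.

Hunk 1: at line 5 remove [saywt,rxz] add [wkv,zxnq] -> 10 lines: vpem asoc uxp vdmo aifxh afa wkv zxnq txaz pxq
Hunk 2: at line 3 remove [aifxh,afa,wkv] add [aqdiq] -> 8 lines: vpem asoc uxp vdmo aqdiq zxnq txaz pxq
Hunk 3: at line 1 remove [uxp,vdmo,aqdiq] add [lqlm] -> 6 lines: vpem asoc lqlm zxnq txaz pxq
Hunk 4: at line 1 remove [lqlm,zxnq] add [ppitt,bpf,rfweq] -> 7 lines: vpem asoc ppitt bpf rfweq txaz pxq
Hunk 5: at line 1 remove [ppitt,bpf,rfweq] add [dhs,rbd,hqe] -> 7 lines: vpem asoc dhs rbd hqe txaz pxq
Hunk 6: at line 1 remove [asoc,dhs] add [zemyo,xgoh] -> 7 lines: vpem zemyo xgoh rbd hqe txaz pxq
Hunk 7: at line 1 remove [xgoh] add [gboli,vcc,vzh] -> 9 lines: vpem zemyo gboli vcc vzh rbd hqe txaz pxq
Final line count: 9

Answer: 9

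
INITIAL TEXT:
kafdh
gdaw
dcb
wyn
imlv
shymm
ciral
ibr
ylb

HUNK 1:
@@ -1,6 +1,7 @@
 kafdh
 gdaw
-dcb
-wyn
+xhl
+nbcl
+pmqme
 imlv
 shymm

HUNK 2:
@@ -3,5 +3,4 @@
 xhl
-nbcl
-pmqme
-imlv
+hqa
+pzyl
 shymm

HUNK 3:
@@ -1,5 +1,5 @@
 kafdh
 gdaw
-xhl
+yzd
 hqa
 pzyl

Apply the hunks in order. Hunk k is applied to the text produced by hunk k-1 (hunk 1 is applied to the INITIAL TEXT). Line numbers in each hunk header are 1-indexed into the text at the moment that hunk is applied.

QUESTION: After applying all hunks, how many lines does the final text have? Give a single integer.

Answer: 9

Derivation:
Hunk 1: at line 1 remove [dcb,wyn] add [xhl,nbcl,pmqme] -> 10 lines: kafdh gdaw xhl nbcl pmqme imlv shymm ciral ibr ylb
Hunk 2: at line 3 remove [nbcl,pmqme,imlv] add [hqa,pzyl] -> 9 lines: kafdh gdaw xhl hqa pzyl shymm ciral ibr ylb
Hunk 3: at line 1 remove [xhl] add [yzd] -> 9 lines: kafdh gdaw yzd hqa pzyl shymm ciral ibr ylb
Final line count: 9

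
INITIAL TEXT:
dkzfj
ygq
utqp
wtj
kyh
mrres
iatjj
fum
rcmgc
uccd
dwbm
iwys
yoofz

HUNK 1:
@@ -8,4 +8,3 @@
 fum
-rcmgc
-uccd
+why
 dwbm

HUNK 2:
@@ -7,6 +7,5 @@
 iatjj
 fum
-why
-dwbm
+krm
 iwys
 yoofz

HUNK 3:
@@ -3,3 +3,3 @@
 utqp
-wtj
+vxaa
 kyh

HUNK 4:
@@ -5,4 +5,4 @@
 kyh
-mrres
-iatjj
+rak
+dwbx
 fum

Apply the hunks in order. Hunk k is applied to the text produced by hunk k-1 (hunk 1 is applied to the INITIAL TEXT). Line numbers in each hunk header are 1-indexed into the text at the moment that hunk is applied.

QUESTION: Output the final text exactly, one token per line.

Answer: dkzfj
ygq
utqp
vxaa
kyh
rak
dwbx
fum
krm
iwys
yoofz

Derivation:
Hunk 1: at line 8 remove [rcmgc,uccd] add [why] -> 12 lines: dkzfj ygq utqp wtj kyh mrres iatjj fum why dwbm iwys yoofz
Hunk 2: at line 7 remove [why,dwbm] add [krm] -> 11 lines: dkzfj ygq utqp wtj kyh mrres iatjj fum krm iwys yoofz
Hunk 3: at line 3 remove [wtj] add [vxaa] -> 11 lines: dkzfj ygq utqp vxaa kyh mrres iatjj fum krm iwys yoofz
Hunk 4: at line 5 remove [mrres,iatjj] add [rak,dwbx] -> 11 lines: dkzfj ygq utqp vxaa kyh rak dwbx fum krm iwys yoofz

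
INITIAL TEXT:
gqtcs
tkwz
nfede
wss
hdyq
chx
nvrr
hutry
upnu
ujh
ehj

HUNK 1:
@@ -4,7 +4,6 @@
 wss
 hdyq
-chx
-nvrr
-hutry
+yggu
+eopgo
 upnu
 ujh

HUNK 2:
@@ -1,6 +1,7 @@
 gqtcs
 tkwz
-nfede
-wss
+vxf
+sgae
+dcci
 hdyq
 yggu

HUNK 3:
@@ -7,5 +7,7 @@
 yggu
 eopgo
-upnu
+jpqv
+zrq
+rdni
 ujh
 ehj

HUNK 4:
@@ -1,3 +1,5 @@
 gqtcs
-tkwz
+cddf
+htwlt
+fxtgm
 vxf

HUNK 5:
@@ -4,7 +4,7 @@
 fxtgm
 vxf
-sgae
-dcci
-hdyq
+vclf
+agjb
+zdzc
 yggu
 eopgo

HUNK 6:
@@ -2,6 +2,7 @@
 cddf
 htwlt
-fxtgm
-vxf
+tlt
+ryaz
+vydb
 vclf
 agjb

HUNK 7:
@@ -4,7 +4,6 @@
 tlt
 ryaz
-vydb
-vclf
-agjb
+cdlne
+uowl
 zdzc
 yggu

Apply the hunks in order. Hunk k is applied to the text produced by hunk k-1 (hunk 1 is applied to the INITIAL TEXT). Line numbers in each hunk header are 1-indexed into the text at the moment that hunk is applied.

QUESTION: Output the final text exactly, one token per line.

Hunk 1: at line 4 remove [chx,nvrr,hutry] add [yggu,eopgo] -> 10 lines: gqtcs tkwz nfede wss hdyq yggu eopgo upnu ujh ehj
Hunk 2: at line 1 remove [nfede,wss] add [vxf,sgae,dcci] -> 11 lines: gqtcs tkwz vxf sgae dcci hdyq yggu eopgo upnu ujh ehj
Hunk 3: at line 7 remove [upnu] add [jpqv,zrq,rdni] -> 13 lines: gqtcs tkwz vxf sgae dcci hdyq yggu eopgo jpqv zrq rdni ujh ehj
Hunk 4: at line 1 remove [tkwz] add [cddf,htwlt,fxtgm] -> 15 lines: gqtcs cddf htwlt fxtgm vxf sgae dcci hdyq yggu eopgo jpqv zrq rdni ujh ehj
Hunk 5: at line 4 remove [sgae,dcci,hdyq] add [vclf,agjb,zdzc] -> 15 lines: gqtcs cddf htwlt fxtgm vxf vclf agjb zdzc yggu eopgo jpqv zrq rdni ujh ehj
Hunk 6: at line 2 remove [fxtgm,vxf] add [tlt,ryaz,vydb] -> 16 lines: gqtcs cddf htwlt tlt ryaz vydb vclf agjb zdzc yggu eopgo jpqv zrq rdni ujh ehj
Hunk 7: at line 4 remove [vydb,vclf,agjb] add [cdlne,uowl] -> 15 lines: gqtcs cddf htwlt tlt ryaz cdlne uowl zdzc yggu eopgo jpqv zrq rdni ujh ehj

Answer: gqtcs
cddf
htwlt
tlt
ryaz
cdlne
uowl
zdzc
yggu
eopgo
jpqv
zrq
rdni
ujh
ehj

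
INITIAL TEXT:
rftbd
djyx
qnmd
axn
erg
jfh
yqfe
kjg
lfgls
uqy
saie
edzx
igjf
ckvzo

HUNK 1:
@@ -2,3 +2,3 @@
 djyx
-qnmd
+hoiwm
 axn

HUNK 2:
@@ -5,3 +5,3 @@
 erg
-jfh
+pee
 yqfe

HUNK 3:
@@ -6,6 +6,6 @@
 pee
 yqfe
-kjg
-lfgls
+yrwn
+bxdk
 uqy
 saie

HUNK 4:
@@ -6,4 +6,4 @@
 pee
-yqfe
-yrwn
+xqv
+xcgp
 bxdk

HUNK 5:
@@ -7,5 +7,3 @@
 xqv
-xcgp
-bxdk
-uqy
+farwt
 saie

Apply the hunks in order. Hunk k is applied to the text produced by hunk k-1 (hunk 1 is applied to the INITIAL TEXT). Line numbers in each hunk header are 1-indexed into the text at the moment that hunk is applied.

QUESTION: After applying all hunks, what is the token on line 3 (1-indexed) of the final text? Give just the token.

Hunk 1: at line 2 remove [qnmd] add [hoiwm] -> 14 lines: rftbd djyx hoiwm axn erg jfh yqfe kjg lfgls uqy saie edzx igjf ckvzo
Hunk 2: at line 5 remove [jfh] add [pee] -> 14 lines: rftbd djyx hoiwm axn erg pee yqfe kjg lfgls uqy saie edzx igjf ckvzo
Hunk 3: at line 6 remove [kjg,lfgls] add [yrwn,bxdk] -> 14 lines: rftbd djyx hoiwm axn erg pee yqfe yrwn bxdk uqy saie edzx igjf ckvzo
Hunk 4: at line 6 remove [yqfe,yrwn] add [xqv,xcgp] -> 14 lines: rftbd djyx hoiwm axn erg pee xqv xcgp bxdk uqy saie edzx igjf ckvzo
Hunk 5: at line 7 remove [xcgp,bxdk,uqy] add [farwt] -> 12 lines: rftbd djyx hoiwm axn erg pee xqv farwt saie edzx igjf ckvzo
Final line 3: hoiwm

Answer: hoiwm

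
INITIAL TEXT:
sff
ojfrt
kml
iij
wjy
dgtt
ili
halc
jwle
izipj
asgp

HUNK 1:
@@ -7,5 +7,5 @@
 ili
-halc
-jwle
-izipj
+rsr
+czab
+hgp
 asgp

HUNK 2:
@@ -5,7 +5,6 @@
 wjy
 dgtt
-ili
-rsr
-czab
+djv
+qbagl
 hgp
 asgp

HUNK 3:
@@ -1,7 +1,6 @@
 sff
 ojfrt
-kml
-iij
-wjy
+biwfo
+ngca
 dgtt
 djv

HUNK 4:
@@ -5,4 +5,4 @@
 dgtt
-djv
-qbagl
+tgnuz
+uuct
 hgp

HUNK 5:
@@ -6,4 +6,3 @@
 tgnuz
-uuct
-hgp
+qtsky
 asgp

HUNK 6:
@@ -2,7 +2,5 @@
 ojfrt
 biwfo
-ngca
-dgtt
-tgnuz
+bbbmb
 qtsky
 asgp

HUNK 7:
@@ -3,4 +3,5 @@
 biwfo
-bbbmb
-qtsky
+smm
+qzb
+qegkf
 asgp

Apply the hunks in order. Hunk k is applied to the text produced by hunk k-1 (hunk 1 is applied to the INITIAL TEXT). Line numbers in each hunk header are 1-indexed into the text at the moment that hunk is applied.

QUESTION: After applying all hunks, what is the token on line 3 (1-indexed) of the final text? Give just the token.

Hunk 1: at line 7 remove [halc,jwle,izipj] add [rsr,czab,hgp] -> 11 lines: sff ojfrt kml iij wjy dgtt ili rsr czab hgp asgp
Hunk 2: at line 5 remove [ili,rsr,czab] add [djv,qbagl] -> 10 lines: sff ojfrt kml iij wjy dgtt djv qbagl hgp asgp
Hunk 3: at line 1 remove [kml,iij,wjy] add [biwfo,ngca] -> 9 lines: sff ojfrt biwfo ngca dgtt djv qbagl hgp asgp
Hunk 4: at line 5 remove [djv,qbagl] add [tgnuz,uuct] -> 9 lines: sff ojfrt biwfo ngca dgtt tgnuz uuct hgp asgp
Hunk 5: at line 6 remove [uuct,hgp] add [qtsky] -> 8 lines: sff ojfrt biwfo ngca dgtt tgnuz qtsky asgp
Hunk 6: at line 2 remove [ngca,dgtt,tgnuz] add [bbbmb] -> 6 lines: sff ojfrt biwfo bbbmb qtsky asgp
Hunk 7: at line 3 remove [bbbmb,qtsky] add [smm,qzb,qegkf] -> 7 lines: sff ojfrt biwfo smm qzb qegkf asgp
Final line 3: biwfo

Answer: biwfo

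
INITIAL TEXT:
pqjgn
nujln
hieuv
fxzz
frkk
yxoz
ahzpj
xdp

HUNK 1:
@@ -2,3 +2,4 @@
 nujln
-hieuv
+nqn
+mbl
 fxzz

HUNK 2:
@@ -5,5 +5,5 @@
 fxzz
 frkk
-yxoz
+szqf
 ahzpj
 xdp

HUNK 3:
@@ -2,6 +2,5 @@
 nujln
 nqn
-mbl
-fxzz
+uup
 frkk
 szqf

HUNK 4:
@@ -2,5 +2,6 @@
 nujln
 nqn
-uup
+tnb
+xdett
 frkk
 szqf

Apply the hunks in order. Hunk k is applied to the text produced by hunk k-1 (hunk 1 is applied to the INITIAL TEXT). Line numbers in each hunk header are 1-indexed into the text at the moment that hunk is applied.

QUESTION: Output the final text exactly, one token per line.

Hunk 1: at line 2 remove [hieuv] add [nqn,mbl] -> 9 lines: pqjgn nujln nqn mbl fxzz frkk yxoz ahzpj xdp
Hunk 2: at line 5 remove [yxoz] add [szqf] -> 9 lines: pqjgn nujln nqn mbl fxzz frkk szqf ahzpj xdp
Hunk 3: at line 2 remove [mbl,fxzz] add [uup] -> 8 lines: pqjgn nujln nqn uup frkk szqf ahzpj xdp
Hunk 4: at line 2 remove [uup] add [tnb,xdett] -> 9 lines: pqjgn nujln nqn tnb xdett frkk szqf ahzpj xdp

Answer: pqjgn
nujln
nqn
tnb
xdett
frkk
szqf
ahzpj
xdp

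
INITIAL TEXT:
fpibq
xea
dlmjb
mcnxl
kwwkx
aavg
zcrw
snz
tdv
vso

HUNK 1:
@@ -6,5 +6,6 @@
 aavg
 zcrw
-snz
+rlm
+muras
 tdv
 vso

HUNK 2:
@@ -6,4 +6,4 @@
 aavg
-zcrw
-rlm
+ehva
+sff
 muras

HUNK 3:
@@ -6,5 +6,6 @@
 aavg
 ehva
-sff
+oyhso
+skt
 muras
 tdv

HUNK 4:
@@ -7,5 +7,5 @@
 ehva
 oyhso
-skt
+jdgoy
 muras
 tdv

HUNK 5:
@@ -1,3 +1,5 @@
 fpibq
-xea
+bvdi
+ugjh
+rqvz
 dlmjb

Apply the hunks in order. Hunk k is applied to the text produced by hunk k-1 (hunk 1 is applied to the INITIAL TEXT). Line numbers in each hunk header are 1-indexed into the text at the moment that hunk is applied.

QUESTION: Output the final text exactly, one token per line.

Hunk 1: at line 6 remove [snz] add [rlm,muras] -> 11 lines: fpibq xea dlmjb mcnxl kwwkx aavg zcrw rlm muras tdv vso
Hunk 2: at line 6 remove [zcrw,rlm] add [ehva,sff] -> 11 lines: fpibq xea dlmjb mcnxl kwwkx aavg ehva sff muras tdv vso
Hunk 3: at line 6 remove [sff] add [oyhso,skt] -> 12 lines: fpibq xea dlmjb mcnxl kwwkx aavg ehva oyhso skt muras tdv vso
Hunk 4: at line 7 remove [skt] add [jdgoy] -> 12 lines: fpibq xea dlmjb mcnxl kwwkx aavg ehva oyhso jdgoy muras tdv vso
Hunk 5: at line 1 remove [xea] add [bvdi,ugjh,rqvz] -> 14 lines: fpibq bvdi ugjh rqvz dlmjb mcnxl kwwkx aavg ehva oyhso jdgoy muras tdv vso

Answer: fpibq
bvdi
ugjh
rqvz
dlmjb
mcnxl
kwwkx
aavg
ehva
oyhso
jdgoy
muras
tdv
vso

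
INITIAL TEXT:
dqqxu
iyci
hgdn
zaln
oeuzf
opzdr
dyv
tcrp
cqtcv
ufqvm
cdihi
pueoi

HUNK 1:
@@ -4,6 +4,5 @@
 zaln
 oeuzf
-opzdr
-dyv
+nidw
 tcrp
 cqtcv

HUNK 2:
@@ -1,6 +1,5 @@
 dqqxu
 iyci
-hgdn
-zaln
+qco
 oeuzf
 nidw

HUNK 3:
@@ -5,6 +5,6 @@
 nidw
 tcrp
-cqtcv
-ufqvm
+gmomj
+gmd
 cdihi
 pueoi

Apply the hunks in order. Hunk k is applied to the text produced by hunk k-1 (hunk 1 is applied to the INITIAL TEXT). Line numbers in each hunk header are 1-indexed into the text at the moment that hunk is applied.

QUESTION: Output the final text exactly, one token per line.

Hunk 1: at line 4 remove [opzdr,dyv] add [nidw] -> 11 lines: dqqxu iyci hgdn zaln oeuzf nidw tcrp cqtcv ufqvm cdihi pueoi
Hunk 2: at line 1 remove [hgdn,zaln] add [qco] -> 10 lines: dqqxu iyci qco oeuzf nidw tcrp cqtcv ufqvm cdihi pueoi
Hunk 3: at line 5 remove [cqtcv,ufqvm] add [gmomj,gmd] -> 10 lines: dqqxu iyci qco oeuzf nidw tcrp gmomj gmd cdihi pueoi

Answer: dqqxu
iyci
qco
oeuzf
nidw
tcrp
gmomj
gmd
cdihi
pueoi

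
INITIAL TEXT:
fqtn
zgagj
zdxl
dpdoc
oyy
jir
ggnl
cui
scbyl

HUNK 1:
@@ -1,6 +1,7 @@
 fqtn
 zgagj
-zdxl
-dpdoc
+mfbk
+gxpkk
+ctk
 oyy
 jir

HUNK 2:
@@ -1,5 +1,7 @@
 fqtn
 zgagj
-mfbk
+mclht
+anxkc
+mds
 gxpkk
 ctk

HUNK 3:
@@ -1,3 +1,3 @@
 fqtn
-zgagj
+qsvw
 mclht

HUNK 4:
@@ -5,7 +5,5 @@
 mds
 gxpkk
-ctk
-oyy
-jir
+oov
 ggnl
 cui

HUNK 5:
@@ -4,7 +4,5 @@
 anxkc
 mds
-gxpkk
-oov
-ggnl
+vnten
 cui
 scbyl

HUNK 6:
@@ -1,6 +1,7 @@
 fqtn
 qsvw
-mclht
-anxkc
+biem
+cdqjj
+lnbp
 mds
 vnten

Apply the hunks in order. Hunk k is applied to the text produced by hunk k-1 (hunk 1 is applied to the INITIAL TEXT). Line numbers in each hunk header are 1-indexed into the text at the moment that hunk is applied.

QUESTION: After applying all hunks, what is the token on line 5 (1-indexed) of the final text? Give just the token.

Answer: lnbp

Derivation:
Hunk 1: at line 1 remove [zdxl,dpdoc] add [mfbk,gxpkk,ctk] -> 10 lines: fqtn zgagj mfbk gxpkk ctk oyy jir ggnl cui scbyl
Hunk 2: at line 1 remove [mfbk] add [mclht,anxkc,mds] -> 12 lines: fqtn zgagj mclht anxkc mds gxpkk ctk oyy jir ggnl cui scbyl
Hunk 3: at line 1 remove [zgagj] add [qsvw] -> 12 lines: fqtn qsvw mclht anxkc mds gxpkk ctk oyy jir ggnl cui scbyl
Hunk 4: at line 5 remove [ctk,oyy,jir] add [oov] -> 10 lines: fqtn qsvw mclht anxkc mds gxpkk oov ggnl cui scbyl
Hunk 5: at line 4 remove [gxpkk,oov,ggnl] add [vnten] -> 8 lines: fqtn qsvw mclht anxkc mds vnten cui scbyl
Hunk 6: at line 1 remove [mclht,anxkc] add [biem,cdqjj,lnbp] -> 9 lines: fqtn qsvw biem cdqjj lnbp mds vnten cui scbyl
Final line 5: lnbp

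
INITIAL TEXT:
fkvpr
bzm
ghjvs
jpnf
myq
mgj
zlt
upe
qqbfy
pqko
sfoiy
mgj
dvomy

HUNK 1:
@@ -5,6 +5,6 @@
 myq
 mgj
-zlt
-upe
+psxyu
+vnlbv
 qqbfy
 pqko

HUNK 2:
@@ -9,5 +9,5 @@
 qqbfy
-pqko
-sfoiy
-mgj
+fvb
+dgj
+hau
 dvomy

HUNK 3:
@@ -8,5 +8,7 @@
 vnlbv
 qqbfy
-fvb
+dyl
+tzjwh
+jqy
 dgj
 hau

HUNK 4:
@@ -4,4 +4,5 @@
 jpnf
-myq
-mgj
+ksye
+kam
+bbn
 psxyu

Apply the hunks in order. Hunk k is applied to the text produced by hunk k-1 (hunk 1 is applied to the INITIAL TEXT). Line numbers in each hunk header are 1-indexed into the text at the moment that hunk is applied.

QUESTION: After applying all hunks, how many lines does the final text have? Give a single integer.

Answer: 16

Derivation:
Hunk 1: at line 5 remove [zlt,upe] add [psxyu,vnlbv] -> 13 lines: fkvpr bzm ghjvs jpnf myq mgj psxyu vnlbv qqbfy pqko sfoiy mgj dvomy
Hunk 2: at line 9 remove [pqko,sfoiy,mgj] add [fvb,dgj,hau] -> 13 lines: fkvpr bzm ghjvs jpnf myq mgj psxyu vnlbv qqbfy fvb dgj hau dvomy
Hunk 3: at line 8 remove [fvb] add [dyl,tzjwh,jqy] -> 15 lines: fkvpr bzm ghjvs jpnf myq mgj psxyu vnlbv qqbfy dyl tzjwh jqy dgj hau dvomy
Hunk 4: at line 4 remove [myq,mgj] add [ksye,kam,bbn] -> 16 lines: fkvpr bzm ghjvs jpnf ksye kam bbn psxyu vnlbv qqbfy dyl tzjwh jqy dgj hau dvomy
Final line count: 16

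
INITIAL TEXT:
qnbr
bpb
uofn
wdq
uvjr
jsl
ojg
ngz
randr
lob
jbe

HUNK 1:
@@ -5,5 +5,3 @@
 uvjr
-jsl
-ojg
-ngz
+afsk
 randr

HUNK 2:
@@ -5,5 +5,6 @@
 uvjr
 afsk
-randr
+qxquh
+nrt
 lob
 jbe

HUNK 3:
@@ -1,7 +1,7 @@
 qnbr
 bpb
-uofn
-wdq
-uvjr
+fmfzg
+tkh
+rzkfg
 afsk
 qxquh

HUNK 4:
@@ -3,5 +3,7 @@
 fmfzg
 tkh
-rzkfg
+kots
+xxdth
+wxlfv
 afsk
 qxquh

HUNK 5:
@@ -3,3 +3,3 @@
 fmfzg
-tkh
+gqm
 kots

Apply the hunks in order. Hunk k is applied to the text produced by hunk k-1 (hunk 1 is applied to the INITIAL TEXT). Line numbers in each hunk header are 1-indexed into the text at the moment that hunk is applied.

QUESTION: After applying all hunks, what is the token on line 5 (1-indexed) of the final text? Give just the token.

Answer: kots

Derivation:
Hunk 1: at line 5 remove [jsl,ojg,ngz] add [afsk] -> 9 lines: qnbr bpb uofn wdq uvjr afsk randr lob jbe
Hunk 2: at line 5 remove [randr] add [qxquh,nrt] -> 10 lines: qnbr bpb uofn wdq uvjr afsk qxquh nrt lob jbe
Hunk 3: at line 1 remove [uofn,wdq,uvjr] add [fmfzg,tkh,rzkfg] -> 10 lines: qnbr bpb fmfzg tkh rzkfg afsk qxquh nrt lob jbe
Hunk 4: at line 3 remove [rzkfg] add [kots,xxdth,wxlfv] -> 12 lines: qnbr bpb fmfzg tkh kots xxdth wxlfv afsk qxquh nrt lob jbe
Hunk 5: at line 3 remove [tkh] add [gqm] -> 12 lines: qnbr bpb fmfzg gqm kots xxdth wxlfv afsk qxquh nrt lob jbe
Final line 5: kots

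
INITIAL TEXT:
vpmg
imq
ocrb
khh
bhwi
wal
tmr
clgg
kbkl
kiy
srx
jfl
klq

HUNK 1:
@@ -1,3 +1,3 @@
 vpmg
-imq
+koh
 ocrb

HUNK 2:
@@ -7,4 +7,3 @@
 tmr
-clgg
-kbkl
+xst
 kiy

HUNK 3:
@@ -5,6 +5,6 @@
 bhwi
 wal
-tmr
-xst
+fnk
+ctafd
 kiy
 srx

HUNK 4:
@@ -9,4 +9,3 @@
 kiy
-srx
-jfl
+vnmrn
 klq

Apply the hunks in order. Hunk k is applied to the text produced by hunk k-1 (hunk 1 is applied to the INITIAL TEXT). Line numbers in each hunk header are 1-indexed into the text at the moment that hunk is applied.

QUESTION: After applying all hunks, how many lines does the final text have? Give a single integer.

Answer: 11

Derivation:
Hunk 1: at line 1 remove [imq] add [koh] -> 13 lines: vpmg koh ocrb khh bhwi wal tmr clgg kbkl kiy srx jfl klq
Hunk 2: at line 7 remove [clgg,kbkl] add [xst] -> 12 lines: vpmg koh ocrb khh bhwi wal tmr xst kiy srx jfl klq
Hunk 3: at line 5 remove [tmr,xst] add [fnk,ctafd] -> 12 lines: vpmg koh ocrb khh bhwi wal fnk ctafd kiy srx jfl klq
Hunk 4: at line 9 remove [srx,jfl] add [vnmrn] -> 11 lines: vpmg koh ocrb khh bhwi wal fnk ctafd kiy vnmrn klq
Final line count: 11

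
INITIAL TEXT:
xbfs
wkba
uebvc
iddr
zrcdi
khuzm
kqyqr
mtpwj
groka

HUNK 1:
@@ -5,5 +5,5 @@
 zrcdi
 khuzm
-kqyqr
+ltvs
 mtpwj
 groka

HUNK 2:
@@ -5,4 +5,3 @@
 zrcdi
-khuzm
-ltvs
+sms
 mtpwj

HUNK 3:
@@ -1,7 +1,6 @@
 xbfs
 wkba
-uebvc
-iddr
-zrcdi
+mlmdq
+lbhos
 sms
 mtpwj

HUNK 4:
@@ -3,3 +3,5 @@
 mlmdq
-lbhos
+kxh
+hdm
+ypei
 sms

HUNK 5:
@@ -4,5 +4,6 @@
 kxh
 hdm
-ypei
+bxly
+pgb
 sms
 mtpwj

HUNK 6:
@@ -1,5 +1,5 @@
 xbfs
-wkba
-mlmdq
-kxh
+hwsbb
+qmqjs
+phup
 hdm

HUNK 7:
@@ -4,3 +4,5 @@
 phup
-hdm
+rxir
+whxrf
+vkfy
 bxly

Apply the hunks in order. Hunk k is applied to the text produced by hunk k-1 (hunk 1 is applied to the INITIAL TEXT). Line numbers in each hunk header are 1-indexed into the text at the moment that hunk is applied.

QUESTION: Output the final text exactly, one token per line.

Answer: xbfs
hwsbb
qmqjs
phup
rxir
whxrf
vkfy
bxly
pgb
sms
mtpwj
groka

Derivation:
Hunk 1: at line 5 remove [kqyqr] add [ltvs] -> 9 lines: xbfs wkba uebvc iddr zrcdi khuzm ltvs mtpwj groka
Hunk 2: at line 5 remove [khuzm,ltvs] add [sms] -> 8 lines: xbfs wkba uebvc iddr zrcdi sms mtpwj groka
Hunk 3: at line 1 remove [uebvc,iddr,zrcdi] add [mlmdq,lbhos] -> 7 lines: xbfs wkba mlmdq lbhos sms mtpwj groka
Hunk 4: at line 3 remove [lbhos] add [kxh,hdm,ypei] -> 9 lines: xbfs wkba mlmdq kxh hdm ypei sms mtpwj groka
Hunk 5: at line 4 remove [ypei] add [bxly,pgb] -> 10 lines: xbfs wkba mlmdq kxh hdm bxly pgb sms mtpwj groka
Hunk 6: at line 1 remove [wkba,mlmdq,kxh] add [hwsbb,qmqjs,phup] -> 10 lines: xbfs hwsbb qmqjs phup hdm bxly pgb sms mtpwj groka
Hunk 7: at line 4 remove [hdm] add [rxir,whxrf,vkfy] -> 12 lines: xbfs hwsbb qmqjs phup rxir whxrf vkfy bxly pgb sms mtpwj groka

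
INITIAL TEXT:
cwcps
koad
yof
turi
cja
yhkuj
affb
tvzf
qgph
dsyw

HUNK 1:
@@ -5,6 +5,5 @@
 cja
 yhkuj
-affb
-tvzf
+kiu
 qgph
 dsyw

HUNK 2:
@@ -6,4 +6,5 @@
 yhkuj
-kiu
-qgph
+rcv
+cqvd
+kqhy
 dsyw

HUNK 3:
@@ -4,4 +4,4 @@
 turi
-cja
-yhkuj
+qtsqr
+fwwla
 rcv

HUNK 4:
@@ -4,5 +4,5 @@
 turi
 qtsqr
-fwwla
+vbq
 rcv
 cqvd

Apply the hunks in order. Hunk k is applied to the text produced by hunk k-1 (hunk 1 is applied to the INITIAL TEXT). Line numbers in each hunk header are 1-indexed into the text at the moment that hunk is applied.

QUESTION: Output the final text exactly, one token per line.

Hunk 1: at line 5 remove [affb,tvzf] add [kiu] -> 9 lines: cwcps koad yof turi cja yhkuj kiu qgph dsyw
Hunk 2: at line 6 remove [kiu,qgph] add [rcv,cqvd,kqhy] -> 10 lines: cwcps koad yof turi cja yhkuj rcv cqvd kqhy dsyw
Hunk 3: at line 4 remove [cja,yhkuj] add [qtsqr,fwwla] -> 10 lines: cwcps koad yof turi qtsqr fwwla rcv cqvd kqhy dsyw
Hunk 4: at line 4 remove [fwwla] add [vbq] -> 10 lines: cwcps koad yof turi qtsqr vbq rcv cqvd kqhy dsyw

Answer: cwcps
koad
yof
turi
qtsqr
vbq
rcv
cqvd
kqhy
dsyw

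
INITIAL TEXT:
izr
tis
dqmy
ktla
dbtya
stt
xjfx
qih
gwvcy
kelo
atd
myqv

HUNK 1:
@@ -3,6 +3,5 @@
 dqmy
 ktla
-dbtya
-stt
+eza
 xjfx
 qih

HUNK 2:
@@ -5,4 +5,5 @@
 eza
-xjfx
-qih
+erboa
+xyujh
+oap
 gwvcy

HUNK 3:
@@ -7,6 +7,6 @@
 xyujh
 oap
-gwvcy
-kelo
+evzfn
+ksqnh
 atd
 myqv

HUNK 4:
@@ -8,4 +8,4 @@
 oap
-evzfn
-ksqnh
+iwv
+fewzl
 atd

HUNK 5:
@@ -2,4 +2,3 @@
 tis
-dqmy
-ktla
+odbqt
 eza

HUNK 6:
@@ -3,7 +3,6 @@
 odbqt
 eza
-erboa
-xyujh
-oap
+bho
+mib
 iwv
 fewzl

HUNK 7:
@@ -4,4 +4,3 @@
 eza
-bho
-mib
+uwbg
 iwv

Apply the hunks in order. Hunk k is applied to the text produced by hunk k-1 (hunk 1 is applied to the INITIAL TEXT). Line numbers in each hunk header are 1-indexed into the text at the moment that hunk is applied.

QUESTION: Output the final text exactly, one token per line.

Hunk 1: at line 3 remove [dbtya,stt] add [eza] -> 11 lines: izr tis dqmy ktla eza xjfx qih gwvcy kelo atd myqv
Hunk 2: at line 5 remove [xjfx,qih] add [erboa,xyujh,oap] -> 12 lines: izr tis dqmy ktla eza erboa xyujh oap gwvcy kelo atd myqv
Hunk 3: at line 7 remove [gwvcy,kelo] add [evzfn,ksqnh] -> 12 lines: izr tis dqmy ktla eza erboa xyujh oap evzfn ksqnh atd myqv
Hunk 4: at line 8 remove [evzfn,ksqnh] add [iwv,fewzl] -> 12 lines: izr tis dqmy ktla eza erboa xyujh oap iwv fewzl atd myqv
Hunk 5: at line 2 remove [dqmy,ktla] add [odbqt] -> 11 lines: izr tis odbqt eza erboa xyujh oap iwv fewzl atd myqv
Hunk 6: at line 3 remove [erboa,xyujh,oap] add [bho,mib] -> 10 lines: izr tis odbqt eza bho mib iwv fewzl atd myqv
Hunk 7: at line 4 remove [bho,mib] add [uwbg] -> 9 lines: izr tis odbqt eza uwbg iwv fewzl atd myqv

Answer: izr
tis
odbqt
eza
uwbg
iwv
fewzl
atd
myqv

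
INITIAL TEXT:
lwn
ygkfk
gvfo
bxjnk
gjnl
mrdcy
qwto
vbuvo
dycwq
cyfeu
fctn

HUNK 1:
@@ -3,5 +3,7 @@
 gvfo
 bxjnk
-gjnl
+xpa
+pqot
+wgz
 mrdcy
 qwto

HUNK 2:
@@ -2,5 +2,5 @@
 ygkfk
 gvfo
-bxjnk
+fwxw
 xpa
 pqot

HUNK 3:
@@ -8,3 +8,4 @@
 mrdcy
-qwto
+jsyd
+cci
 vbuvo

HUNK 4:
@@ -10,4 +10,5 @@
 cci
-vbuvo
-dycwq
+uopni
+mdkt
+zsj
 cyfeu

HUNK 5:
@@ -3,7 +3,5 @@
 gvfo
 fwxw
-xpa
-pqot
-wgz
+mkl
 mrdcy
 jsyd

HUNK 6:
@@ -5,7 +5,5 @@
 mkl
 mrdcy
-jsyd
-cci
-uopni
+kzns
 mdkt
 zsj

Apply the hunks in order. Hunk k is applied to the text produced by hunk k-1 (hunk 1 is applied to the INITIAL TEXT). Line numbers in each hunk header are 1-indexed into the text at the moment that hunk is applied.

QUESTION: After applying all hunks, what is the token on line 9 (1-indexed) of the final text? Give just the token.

Answer: zsj

Derivation:
Hunk 1: at line 3 remove [gjnl] add [xpa,pqot,wgz] -> 13 lines: lwn ygkfk gvfo bxjnk xpa pqot wgz mrdcy qwto vbuvo dycwq cyfeu fctn
Hunk 2: at line 2 remove [bxjnk] add [fwxw] -> 13 lines: lwn ygkfk gvfo fwxw xpa pqot wgz mrdcy qwto vbuvo dycwq cyfeu fctn
Hunk 3: at line 8 remove [qwto] add [jsyd,cci] -> 14 lines: lwn ygkfk gvfo fwxw xpa pqot wgz mrdcy jsyd cci vbuvo dycwq cyfeu fctn
Hunk 4: at line 10 remove [vbuvo,dycwq] add [uopni,mdkt,zsj] -> 15 lines: lwn ygkfk gvfo fwxw xpa pqot wgz mrdcy jsyd cci uopni mdkt zsj cyfeu fctn
Hunk 5: at line 3 remove [xpa,pqot,wgz] add [mkl] -> 13 lines: lwn ygkfk gvfo fwxw mkl mrdcy jsyd cci uopni mdkt zsj cyfeu fctn
Hunk 6: at line 5 remove [jsyd,cci,uopni] add [kzns] -> 11 lines: lwn ygkfk gvfo fwxw mkl mrdcy kzns mdkt zsj cyfeu fctn
Final line 9: zsj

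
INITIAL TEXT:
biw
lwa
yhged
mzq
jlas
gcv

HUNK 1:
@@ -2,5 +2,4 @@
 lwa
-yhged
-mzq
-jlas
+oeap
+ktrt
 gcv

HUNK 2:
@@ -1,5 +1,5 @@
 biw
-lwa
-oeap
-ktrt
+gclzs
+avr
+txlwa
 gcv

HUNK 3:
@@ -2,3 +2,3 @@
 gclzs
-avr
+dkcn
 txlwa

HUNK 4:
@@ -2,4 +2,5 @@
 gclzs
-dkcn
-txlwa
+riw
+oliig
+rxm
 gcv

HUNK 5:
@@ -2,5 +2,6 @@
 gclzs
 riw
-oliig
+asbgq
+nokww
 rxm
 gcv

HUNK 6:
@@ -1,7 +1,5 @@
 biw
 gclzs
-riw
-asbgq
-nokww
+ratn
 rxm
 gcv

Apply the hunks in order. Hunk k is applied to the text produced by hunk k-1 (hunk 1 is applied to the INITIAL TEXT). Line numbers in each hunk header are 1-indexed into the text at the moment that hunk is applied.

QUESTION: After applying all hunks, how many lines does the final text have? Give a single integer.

Hunk 1: at line 2 remove [yhged,mzq,jlas] add [oeap,ktrt] -> 5 lines: biw lwa oeap ktrt gcv
Hunk 2: at line 1 remove [lwa,oeap,ktrt] add [gclzs,avr,txlwa] -> 5 lines: biw gclzs avr txlwa gcv
Hunk 3: at line 2 remove [avr] add [dkcn] -> 5 lines: biw gclzs dkcn txlwa gcv
Hunk 4: at line 2 remove [dkcn,txlwa] add [riw,oliig,rxm] -> 6 lines: biw gclzs riw oliig rxm gcv
Hunk 5: at line 2 remove [oliig] add [asbgq,nokww] -> 7 lines: biw gclzs riw asbgq nokww rxm gcv
Hunk 6: at line 1 remove [riw,asbgq,nokww] add [ratn] -> 5 lines: biw gclzs ratn rxm gcv
Final line count: 5

Answer: 5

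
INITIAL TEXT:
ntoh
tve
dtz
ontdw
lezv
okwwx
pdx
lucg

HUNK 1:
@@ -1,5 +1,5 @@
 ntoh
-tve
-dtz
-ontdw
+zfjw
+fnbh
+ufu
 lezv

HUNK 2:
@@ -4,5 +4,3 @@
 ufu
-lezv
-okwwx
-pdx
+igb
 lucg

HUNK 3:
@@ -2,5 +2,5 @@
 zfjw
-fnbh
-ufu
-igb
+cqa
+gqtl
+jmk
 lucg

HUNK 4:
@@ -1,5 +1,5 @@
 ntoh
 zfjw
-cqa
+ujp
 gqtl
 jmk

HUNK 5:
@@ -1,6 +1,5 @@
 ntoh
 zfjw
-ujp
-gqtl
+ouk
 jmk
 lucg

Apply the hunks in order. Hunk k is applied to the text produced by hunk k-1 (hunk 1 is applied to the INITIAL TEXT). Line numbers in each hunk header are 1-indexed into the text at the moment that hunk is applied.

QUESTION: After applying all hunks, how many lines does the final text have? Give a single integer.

Answer: 5

Derivation:
Hunk 1: at line 1 remove [tve,dtz,ontdw] add [zfjw,fnbh,ufu] -> 8 lines: ntoh zfjw fnbh ufu lezv okwwx pdx lucg
Hunk 2: at line 4 remove [lezv,okwwx,pdx] add [igb] -> 6 lines: ntoh zfjw fnbh ufu igb lucg
Hunk 3: at line 2 remove [fnbh,ufu,igb] add [cqa,gqtl,jmk] -> 6 lines: ntoh zfjw cqa gqtl jmk lucg
Hunk 4: at line 1 remove [cqa] add [ujp] -> 6 lines: ntoh zfjw ujp gqtl jmk lucg
Hunk 5: at line 1 remove [ujp,gqtl] add [ouk] -> 5 lines: ntoh zfjw ouk jmk lucg
Final line count: 5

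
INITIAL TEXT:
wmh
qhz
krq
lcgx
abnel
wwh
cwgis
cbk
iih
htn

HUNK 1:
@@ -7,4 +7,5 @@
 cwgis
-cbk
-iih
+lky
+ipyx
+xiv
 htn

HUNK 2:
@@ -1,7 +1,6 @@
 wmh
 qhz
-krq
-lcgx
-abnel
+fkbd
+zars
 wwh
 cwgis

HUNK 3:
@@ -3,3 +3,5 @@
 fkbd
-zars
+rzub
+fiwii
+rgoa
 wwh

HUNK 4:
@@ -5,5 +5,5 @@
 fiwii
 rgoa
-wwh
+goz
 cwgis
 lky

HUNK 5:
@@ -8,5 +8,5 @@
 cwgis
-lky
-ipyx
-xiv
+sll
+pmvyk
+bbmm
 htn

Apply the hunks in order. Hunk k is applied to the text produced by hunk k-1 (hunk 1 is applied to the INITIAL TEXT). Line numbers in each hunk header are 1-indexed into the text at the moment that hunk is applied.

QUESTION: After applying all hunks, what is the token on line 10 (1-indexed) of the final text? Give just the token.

Hunk 1: at line 7 remove [cbk,iih] add [lky,ipyx,xiv] -> 11 lines: wmh qhz krq lcgx abnel wwh cwgis lky ipyx xiv htn
Hunk 2: at line 1 remove [krq,lcgx,abnel] add [fkbd,zars] -> 10 lines: wmh qhz fkbd zars wwh cwgis lky ipyx xiv htn
Hunk 3: at line 3 remove [zars] add [rzub,fiwii,rgoa] -> 12 lines: wmh qhz fkbd rzub fiwii rgoa wwh cwgis lky ipyx xiv htn
Hunk 4: at line 5 remove [wwh] add [goz] -> 12 lines: wmh qhz fkbd rzub fiwii rgoa goz cwgis lky ipyx xiv htn
Hunk 5: at line 8 remove [lky,ipyx,xiv] add [sll,pmvyk,bbmm] -> 12 lines: wmh qhz fkbd rzub fiwii rgoa goz cwgis sll pmvyk bbmm htn
Final line 10: pmvyk

Answer: pmvyk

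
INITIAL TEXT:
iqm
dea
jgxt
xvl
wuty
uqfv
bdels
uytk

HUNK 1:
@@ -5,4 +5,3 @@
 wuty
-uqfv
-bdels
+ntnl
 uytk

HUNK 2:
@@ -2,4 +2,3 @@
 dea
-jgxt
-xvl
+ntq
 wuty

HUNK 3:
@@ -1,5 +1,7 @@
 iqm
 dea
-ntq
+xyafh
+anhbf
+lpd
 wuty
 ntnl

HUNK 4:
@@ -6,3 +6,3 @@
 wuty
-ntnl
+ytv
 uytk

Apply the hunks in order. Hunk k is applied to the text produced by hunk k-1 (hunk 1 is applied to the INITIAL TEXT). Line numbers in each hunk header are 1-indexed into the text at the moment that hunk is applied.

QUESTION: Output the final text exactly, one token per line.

Hunk 1: at line 5 remove [uqfv,bdels] add [ntnl] -> 7 lines: iqm dea jgxt xvl wuty ntnl uytk
Hunk 2: at line 2 remove [jgxt,xvl] add [ntq] -> 6 lines: iqm dea ntq wuty ntnl uytk
Hunk 3: at line 1 remove [ntq] add [xyafh,anhbf,lpd] -> 8 lines: iqm dea xyafh anhbf lpd wuty ntnl uytk
Hunk 4: at line 6 remove [ntnl] add [ytv] -> 8 lines: iqm dea xyafh anhbf lpd wuty ytv uytk

Answer: iqm
dea
xyafh
anhbf
lpd
wuty
ytv
uytk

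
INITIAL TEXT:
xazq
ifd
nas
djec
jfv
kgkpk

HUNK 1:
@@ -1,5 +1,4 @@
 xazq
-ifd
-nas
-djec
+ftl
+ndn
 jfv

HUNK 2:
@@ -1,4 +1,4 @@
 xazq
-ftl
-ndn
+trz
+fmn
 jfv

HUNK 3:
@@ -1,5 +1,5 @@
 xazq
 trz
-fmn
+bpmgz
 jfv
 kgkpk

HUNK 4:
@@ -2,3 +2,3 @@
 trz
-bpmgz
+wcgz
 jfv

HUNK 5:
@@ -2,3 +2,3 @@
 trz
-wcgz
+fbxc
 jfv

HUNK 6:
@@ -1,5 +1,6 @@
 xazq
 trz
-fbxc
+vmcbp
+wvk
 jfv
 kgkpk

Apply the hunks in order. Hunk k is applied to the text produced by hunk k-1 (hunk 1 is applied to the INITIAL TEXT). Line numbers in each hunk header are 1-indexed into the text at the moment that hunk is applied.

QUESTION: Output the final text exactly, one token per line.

Answer: xazq
trz
vmcbp
wvk
jfv
kgkpk

Derivation:
Hunk 1: at line 1 remove [ifd,nas,djec] add [ftl,ndn] -> 5 lines: xazq ftl ndn jfv kgkpk
Hunk 2: at line 1 remove [ftl,ndn] add [trz,fmn] -> 5 lines: xazq trz fmn jfv kgkpk
Hunk 3: at line 1 remove [fmn] add [bpmgz] -> 5 lines: xazq trz bpmgz jfv kgkpk
Hunk 4: at line 2 remove [bpmgz] add [wcgz] -> 5 lines: xazq trz wcgz jfv kgkpk
Hunk 5: at line 2 remove [wcgz] add [fbxc] -> 5 lines: xazq trz fbxc jfv kgkpk
Hunk 6: at line 1 remove [fbxc] add [vmcbp,wvk] -> 6 lines: xazq trz vmcbp wvk jfv kgkpk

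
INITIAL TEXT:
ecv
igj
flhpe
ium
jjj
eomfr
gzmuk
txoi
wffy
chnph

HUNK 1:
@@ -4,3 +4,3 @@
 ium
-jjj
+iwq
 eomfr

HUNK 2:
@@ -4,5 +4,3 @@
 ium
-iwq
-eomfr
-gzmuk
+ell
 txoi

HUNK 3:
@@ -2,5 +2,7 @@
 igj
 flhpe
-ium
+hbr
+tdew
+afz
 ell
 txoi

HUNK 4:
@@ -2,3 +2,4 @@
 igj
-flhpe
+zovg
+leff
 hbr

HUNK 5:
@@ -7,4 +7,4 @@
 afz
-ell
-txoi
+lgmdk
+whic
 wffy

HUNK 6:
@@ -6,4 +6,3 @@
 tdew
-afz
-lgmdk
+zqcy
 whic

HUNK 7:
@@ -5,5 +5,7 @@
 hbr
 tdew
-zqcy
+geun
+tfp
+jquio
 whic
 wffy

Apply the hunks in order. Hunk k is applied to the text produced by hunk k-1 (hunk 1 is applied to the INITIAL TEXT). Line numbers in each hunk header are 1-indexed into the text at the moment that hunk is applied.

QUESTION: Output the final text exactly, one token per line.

Answer: ecv
igj
zovg
leff
hbr
tdew
geun
tfp
jquio
whic
wffy
chnph

Derivation:
Hunk 1: at line 4 remove [jjj] add [iwq] -> 10 lines: ecv igj flhpe ium iwq eomfr gzmuk txoi wffy chnph
Hunk 2: at line 4 remove [iwq,eomfr,gzmuk] add [ell] -> 8 lines: ecv igj flhpe ium ell txoi wffy chnph
Hunk 3: at line 2 remove [ium] add [hbr,tdew,afz] -> 10 lines: ecv igj flhpe hbr tdew afz ell txoi wffy chnph
Hunk 4: at line 2 remove [flhpe] add [zovg,leff] -> 11 lines: ecv igj zovg leff hbr tdew afz ell txoi wffy chnph
Hunk 5: at line 7 remove [ell,txoi] add [lgmdk,whic] -> 11 lines: ecv igj zovg leff hbr tdew afz lgmdk whic wffy chnph
Hunk 6: at line 6 remove [afz,lgmdk] add [zqcy] -> 10 lines: ecv igj zovg leff hbr tdew zqcy whic wffy chnph
Hunk 7: at line 5 remove [zqcy] add [geun,tfp,jquio] -> 12 lines: ecv igj zovg leff hbr tdew geun tfp jquio whic wffy chnph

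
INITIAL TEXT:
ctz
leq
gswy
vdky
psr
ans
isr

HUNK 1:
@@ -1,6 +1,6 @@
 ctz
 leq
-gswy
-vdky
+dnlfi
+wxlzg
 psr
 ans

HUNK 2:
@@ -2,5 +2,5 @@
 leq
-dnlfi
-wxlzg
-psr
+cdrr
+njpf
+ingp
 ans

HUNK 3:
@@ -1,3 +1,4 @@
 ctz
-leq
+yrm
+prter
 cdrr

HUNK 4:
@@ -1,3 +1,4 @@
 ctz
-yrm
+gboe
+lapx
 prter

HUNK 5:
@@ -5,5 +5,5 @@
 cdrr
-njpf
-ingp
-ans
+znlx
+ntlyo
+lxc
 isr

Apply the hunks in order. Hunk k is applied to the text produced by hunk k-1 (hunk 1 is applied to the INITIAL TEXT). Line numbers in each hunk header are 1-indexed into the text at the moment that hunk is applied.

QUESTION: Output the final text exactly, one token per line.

Hunk 1: at line 1 remove [gswy,vdky] add [dnlfi,wxlzg] -> 7 lines: ctz leq dnlfi wxlzg psr ans isr
Hunk 2: at line 2 remove [dnlfi,wxlzg,psr] add [cdrr,njpf,ingp] -> 7 lines: ctz leq cdrr njpf ingp ans isr
Hunk 3: at line 1 remove [leq] add [yrm,prter] -> 8 lines: ctz yrm prter cdrr njpf ingp ans isr
Hunk 4: at line 1 remove [yrm] add [gboe,lapx] -> 9 lines: ctz gboe lapx prter cdrr njpf ingp ans isr
Hunk 5: at line 5 remove [njpf,ingp,ans] add [znlx,ntlyo,lxc] -> 9 lines: ctz gboe lapx prter cdrr znlx ntlyo lxc isr

Answer: ctz
gboe
lapx
prter
cdrr
znlx
ntlyo
lxc
isr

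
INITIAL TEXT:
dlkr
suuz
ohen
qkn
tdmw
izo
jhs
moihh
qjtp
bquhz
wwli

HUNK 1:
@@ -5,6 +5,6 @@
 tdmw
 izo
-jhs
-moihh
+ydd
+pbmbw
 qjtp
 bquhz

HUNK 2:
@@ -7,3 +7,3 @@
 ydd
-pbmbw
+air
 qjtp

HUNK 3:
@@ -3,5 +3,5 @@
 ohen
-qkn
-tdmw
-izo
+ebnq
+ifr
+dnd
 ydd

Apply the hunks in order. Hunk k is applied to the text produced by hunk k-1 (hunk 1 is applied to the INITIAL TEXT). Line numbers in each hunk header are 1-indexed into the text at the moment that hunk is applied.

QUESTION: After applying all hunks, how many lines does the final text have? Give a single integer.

Answer: 11

Derivation:
Hunk 1: at line 5 remove [jhs,moihh] add [ydd,pbmbw] -> 11 lines: dlkr suuz ohen qkn tdmw izo ydd pbmbw qjtp bquhz wwli
Hunk 2: at line 7 remove [pbmbw] add [air] -> 11 lines: dlkr suuz ohen qkn tdmw izo ydd air qjtp bquhz wwli
Hunk 3: at line 3 remove [qkn,tdmw,izo] add [ebnq,ifr,dnd] -> 11 lines: dlkr suuz ohen ebnq ifr dnd ydd air qjtp bquhz wwli
Final line count: 11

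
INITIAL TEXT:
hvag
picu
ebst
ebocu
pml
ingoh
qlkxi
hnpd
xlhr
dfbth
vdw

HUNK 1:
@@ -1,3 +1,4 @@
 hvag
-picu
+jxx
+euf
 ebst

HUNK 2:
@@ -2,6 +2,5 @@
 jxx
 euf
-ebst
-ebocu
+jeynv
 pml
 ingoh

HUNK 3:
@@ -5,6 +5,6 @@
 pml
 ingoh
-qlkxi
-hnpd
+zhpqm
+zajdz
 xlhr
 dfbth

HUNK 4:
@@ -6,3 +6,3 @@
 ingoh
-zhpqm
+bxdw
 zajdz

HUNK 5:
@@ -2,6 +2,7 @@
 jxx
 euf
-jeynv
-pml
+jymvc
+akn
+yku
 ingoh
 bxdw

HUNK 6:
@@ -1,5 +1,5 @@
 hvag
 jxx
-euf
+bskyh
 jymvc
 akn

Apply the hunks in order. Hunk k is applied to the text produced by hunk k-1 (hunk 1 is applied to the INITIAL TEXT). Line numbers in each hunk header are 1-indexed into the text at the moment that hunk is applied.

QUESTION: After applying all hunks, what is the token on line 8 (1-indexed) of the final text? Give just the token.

Answer: bxdw

Derivation:
Hunk 1: at line 1 remove [picu] add [jxx,euf] -> 12 lines: hvag jxx euf ebst ebocu pml ingoh qlkxi hnpd xlhr dfbth vdw
Hunk 2: at line 2 remove [ebst,ebocu] add [jeynv] -> 11 lines: hvag jxx euf jeynv pml ingoh qlkxi hnpd xlhr dfbth vdw
Hunk 3: at line 5 remove [qlkxi,hnpd] add [zhpqm,zajdz] -> 11 lines: hvag jxx euf jeynv pml ingoh zhpqm zajdz xlhr dfbth vdw
Hunk 4: at line 6 remove [zhpqm] add [bxdw] -> 11 lines: hvag jxx euf jeynv pml ingoh bxdw zajdz xlhr dfbth vdw
Hunk 5: at line 2 remove [jeynv,pml] add [jymvc,akn,yku] -> 12 lines: hvag jxx euf jymvc akn yku ingoh bxdw zajdz xlhr dfbth vdw
Hunk 6: at line 1 remove [euf] add [bskyh] -> 12 lines: hvag jxx bskyh jymvc akn yku ingoh bxdw zajdz xlhr dfbth vdw
Final line 8: bxdw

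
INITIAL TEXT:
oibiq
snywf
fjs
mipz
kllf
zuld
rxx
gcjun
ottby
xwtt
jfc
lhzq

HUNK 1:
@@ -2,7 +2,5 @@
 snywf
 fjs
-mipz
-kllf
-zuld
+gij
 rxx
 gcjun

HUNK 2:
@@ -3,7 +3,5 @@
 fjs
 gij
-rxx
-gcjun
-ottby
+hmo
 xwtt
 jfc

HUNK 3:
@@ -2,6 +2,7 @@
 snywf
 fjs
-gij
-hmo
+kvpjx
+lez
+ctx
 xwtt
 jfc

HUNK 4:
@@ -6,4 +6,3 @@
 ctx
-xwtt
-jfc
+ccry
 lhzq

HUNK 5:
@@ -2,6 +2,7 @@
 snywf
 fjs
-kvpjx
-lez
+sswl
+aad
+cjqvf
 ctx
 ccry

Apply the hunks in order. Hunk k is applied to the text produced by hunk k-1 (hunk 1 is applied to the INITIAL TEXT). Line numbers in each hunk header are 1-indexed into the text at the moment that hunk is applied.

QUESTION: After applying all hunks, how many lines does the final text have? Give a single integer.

Answer: 9

Derivation:
Hunk 1: at line 2 remove [mipz,kllf,zuld] add [gij] -> 10 lines: oibiq snywf fjs gij rxx gcjun ottby xwtt jfc lhzq
Hunk 2: at line 3 remove [rxx,gcjun,ottby] add [hmo] -> 8 lines: oibiq snywf fjs gij hmo xwtt jfc lhzq
Hunk 3: at line 2 remove [gij,hmo] add [kvpjx,lez,ctx] -> 9 lines: oibiq snywf fjs kvpjx lez ctx xwtt jfc lhzq
Hunk 4: at line 6 remove [xwtt,jfc] add [ccry] -> 8 lines: oibiq snywf fjs kvpjx lez ctx ccry lhzq
Hunk 5: at line 2 remove [kvpjx,lez] add [sswl,aad,cjqvf] -> 9 lines: oibiq snywf fjs sswl aad cjqvf ctx ccry lhzq
Final line count: 9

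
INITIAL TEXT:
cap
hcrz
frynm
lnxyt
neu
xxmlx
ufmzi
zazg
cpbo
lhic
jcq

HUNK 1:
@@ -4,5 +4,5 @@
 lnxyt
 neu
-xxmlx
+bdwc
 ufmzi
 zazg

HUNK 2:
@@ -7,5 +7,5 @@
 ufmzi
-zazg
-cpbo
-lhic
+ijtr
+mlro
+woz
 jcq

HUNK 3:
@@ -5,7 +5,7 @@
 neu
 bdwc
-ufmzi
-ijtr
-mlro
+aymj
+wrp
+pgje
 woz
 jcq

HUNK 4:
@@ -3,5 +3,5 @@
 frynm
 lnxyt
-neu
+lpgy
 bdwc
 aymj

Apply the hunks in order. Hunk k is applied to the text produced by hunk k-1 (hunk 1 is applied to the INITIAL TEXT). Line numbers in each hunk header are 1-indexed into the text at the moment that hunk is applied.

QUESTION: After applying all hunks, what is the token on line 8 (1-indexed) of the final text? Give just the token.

Hunk 1: at line 4 remove [xxmlx] add [bdwc] -> 11 lines: cap hcrz frynm lnxyt neu bdwc ufmzi zazg cpbo lhic jcq
Hunk 2: at line 7 remove [zazg,cpbo,lhic] add [ijtr,mlro,woz] -> 11 lines: cap hcrz frynm lnxyt neu bdwc ufmzi ijtr mlro woz jcq
Hunk 3: at line 5 remove [ufmzi,ijtr,mlro] add [aymj,wrp,pgje] -> 11 lines: cap hcrz frynm lnxyt neu bdwc aymj wrp pgje woz jcq
Hunk 4: at line 3 remove [neu] add [lpgy] -> 11 lines: cap hcrz frynm lnxyt lpgy bdwc aymj wrp pgje woz jcq
Final line 8: wrp

Answer: wrp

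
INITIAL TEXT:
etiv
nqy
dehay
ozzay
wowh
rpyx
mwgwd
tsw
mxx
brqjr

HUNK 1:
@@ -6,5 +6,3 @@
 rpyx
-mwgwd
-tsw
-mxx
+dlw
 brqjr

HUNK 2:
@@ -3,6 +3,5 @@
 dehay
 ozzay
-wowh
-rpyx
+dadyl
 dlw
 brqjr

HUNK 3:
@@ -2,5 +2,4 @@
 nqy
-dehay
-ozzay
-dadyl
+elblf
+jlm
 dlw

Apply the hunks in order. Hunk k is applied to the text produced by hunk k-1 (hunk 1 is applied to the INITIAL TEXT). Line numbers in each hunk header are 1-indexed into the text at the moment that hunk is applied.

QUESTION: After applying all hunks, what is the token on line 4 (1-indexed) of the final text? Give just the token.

Hunk 1: at line 6 remove [mwgwd,tsw,mxx] add [dlw] -> 8 lines: etiv nqy dehay ozzay wowh rpyx dlw brqjr
Hunk 2: at line 3 remove [wowh,rpyx] add [dadyl] -> 7 lines: etiv nqy dehay ozzay dadyl dlw brqjr
Hunk 3: at line 2 remove [dehay,ozzay,dadyl] add [elblf,jlm] -> 6 lines: etiv nqy elblf jlm dlw brqjr
Final line 4: jlm

Answer: jlm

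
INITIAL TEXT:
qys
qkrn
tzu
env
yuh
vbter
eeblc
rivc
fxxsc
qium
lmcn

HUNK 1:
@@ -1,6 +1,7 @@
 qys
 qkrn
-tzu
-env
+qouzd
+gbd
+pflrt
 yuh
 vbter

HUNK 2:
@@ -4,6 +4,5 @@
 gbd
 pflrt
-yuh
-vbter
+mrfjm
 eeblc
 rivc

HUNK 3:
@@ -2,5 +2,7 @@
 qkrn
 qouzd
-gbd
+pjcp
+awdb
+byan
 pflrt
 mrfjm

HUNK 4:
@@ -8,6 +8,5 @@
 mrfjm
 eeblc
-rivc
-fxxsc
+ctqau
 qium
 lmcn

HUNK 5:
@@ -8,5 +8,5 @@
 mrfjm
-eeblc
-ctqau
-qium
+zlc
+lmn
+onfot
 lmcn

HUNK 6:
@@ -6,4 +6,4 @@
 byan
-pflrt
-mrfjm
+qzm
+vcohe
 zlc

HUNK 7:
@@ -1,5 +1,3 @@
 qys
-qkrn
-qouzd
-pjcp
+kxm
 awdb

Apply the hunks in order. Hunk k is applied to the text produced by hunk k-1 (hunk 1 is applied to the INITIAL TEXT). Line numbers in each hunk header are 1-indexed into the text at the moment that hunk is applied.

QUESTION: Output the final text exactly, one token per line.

Hunk 1: at line 1 remove [tzu,env] add [qouzd,gbd,pflrt] -> 12 lines: qys qkrn qouzd gbd pflrt yuh vbter eeblc rivc fxxsc qium lmcn
Hunk 2: at line 4 remove [yuh,vbter] add [mrfjm] -> 11 lines: qys qkrn qouzd gbd pflrt mrfjm eeblc rivc fxxsc qium lmcn
Hunk 3: at line 2 remove [gbd] add [pjcp,awdb,byan] -> 13 lines: qys qkrn qouzd pjcp awdb byan pflrt mrfjm eeblc rivc fxxsc qium lmcn
Hunk 4: at line 8 remove [rivc,fxxsc] add [ctqau] -> 12 lines: qys qkrn qouzd pjcp awdb byan pflrt mrfjm eeblc ctqau qium lmcn
Hunk 5: at line 8 remove [eeblc,ctqau,qium] add [zlc,lmn,onfot] -> 12 lines: qys qkrn qouzd pjcp awdb byan pflrt mrfjm zlc lmn onfot lmcn
Hunk 6: at line 6 remove [pflrt,mrfjm] add [qzm,vcohe] -> 12 lines: qys qkrn qouzd pjcp awdb byan qzm vcohe zlc lmn onfot lmcn
Hunk 7: at line 1 remove [qkrn,qouzd,pjcp] add [kxm] -> 10 lines: qys kxm awdb byan qzm vcohe zlc lmn onfot lmcn

Answer: qys
kxm
awdb
byan
qzm
vcohe
zlc
lmn
onfot
lmcn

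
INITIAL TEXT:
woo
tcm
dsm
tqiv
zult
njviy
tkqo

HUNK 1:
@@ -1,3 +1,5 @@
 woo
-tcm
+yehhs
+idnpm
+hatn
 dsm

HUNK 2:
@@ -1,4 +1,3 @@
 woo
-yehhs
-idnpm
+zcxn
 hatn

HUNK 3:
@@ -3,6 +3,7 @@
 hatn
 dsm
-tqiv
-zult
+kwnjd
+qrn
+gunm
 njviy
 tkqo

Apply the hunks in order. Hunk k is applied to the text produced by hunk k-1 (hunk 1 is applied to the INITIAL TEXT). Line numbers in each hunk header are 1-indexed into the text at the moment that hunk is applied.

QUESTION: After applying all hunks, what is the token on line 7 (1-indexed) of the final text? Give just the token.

Answer: gunm

Derivation:
Hunk 1: at line 1 remove [tcm] add [yehhs,idnpm,hatn] -> 9 lines: woo yehhs idnpm hatn dsm tqiv zult njviy tkqo
Hunk 2: at line 1 remove [yehhs,idnpm] add [zcxn] -> 8 lines: woo zcxn hatn dsm tqiv zult njviy tkqo
Hunk 3: at line 3 remove [tqiv,zult] add [kwnjd,qrn,gunm] -> 9 lines: woo zcxn hatn dsm kwnjd qrn gunm njviy tkqo
Final line 7: gunm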